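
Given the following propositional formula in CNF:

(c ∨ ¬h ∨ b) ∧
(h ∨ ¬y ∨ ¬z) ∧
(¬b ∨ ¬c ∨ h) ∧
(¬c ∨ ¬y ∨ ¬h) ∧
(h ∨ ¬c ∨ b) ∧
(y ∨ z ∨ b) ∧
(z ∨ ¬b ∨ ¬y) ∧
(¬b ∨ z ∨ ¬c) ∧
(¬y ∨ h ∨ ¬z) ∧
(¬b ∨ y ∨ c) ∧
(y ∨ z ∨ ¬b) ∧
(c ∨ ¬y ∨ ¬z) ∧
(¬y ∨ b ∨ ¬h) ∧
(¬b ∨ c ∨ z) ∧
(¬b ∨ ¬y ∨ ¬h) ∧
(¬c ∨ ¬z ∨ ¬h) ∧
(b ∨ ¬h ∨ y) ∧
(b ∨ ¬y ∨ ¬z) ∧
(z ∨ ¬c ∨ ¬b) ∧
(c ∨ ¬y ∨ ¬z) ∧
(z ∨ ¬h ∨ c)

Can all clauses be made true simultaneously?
Yes

Yes, the formula is satisfiable.

One satisfying assignment is: h=False, y=True, z=False, c=False, b=False

Verification: With this assignment, all 21 clauses evaluate to true.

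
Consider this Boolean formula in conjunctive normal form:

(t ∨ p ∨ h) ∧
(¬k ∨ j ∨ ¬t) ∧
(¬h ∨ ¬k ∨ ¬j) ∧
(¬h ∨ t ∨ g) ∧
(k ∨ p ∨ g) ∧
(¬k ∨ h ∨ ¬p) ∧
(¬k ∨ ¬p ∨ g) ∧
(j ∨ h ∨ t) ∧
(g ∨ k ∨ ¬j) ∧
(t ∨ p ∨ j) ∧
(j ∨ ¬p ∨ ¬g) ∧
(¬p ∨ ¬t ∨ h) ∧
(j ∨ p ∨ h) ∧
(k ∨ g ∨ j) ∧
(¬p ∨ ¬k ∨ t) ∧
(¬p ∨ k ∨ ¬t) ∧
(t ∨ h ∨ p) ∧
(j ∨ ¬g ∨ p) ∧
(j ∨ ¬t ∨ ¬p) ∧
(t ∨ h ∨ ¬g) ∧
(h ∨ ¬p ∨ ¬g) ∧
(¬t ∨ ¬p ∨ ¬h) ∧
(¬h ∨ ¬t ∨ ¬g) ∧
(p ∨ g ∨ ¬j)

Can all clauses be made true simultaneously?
Yes

Yes, the formula is satisfiable.

One satisfying assignment is: k=False, h=True, j=True, t=False, g=True, p=True

Verification: With this assignment, all 24 clauses evaluate to true.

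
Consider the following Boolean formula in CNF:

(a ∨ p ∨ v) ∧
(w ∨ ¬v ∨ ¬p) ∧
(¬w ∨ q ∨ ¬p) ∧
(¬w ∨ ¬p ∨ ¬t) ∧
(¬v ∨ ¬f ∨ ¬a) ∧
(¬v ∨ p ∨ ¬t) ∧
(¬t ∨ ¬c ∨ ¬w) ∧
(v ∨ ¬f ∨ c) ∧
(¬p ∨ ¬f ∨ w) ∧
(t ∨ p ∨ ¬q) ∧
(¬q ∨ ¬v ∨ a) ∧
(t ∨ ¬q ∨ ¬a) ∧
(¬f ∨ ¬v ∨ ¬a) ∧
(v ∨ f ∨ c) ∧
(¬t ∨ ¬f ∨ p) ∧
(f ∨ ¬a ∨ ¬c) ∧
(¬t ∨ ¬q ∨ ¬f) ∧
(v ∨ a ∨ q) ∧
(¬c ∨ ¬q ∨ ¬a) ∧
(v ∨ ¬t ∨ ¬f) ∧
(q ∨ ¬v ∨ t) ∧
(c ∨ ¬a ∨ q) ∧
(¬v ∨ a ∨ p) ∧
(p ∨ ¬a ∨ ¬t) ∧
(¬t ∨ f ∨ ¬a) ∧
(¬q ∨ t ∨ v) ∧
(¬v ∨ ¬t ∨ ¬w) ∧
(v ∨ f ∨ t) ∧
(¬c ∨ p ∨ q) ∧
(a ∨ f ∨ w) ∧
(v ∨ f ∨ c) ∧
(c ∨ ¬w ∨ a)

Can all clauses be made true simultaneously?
No

No, the formula is not satisfiable.

No assignment of truth values to the variables can make all 32 clauses true simultaneously.

The formula is UNSAT (unsatisfiable).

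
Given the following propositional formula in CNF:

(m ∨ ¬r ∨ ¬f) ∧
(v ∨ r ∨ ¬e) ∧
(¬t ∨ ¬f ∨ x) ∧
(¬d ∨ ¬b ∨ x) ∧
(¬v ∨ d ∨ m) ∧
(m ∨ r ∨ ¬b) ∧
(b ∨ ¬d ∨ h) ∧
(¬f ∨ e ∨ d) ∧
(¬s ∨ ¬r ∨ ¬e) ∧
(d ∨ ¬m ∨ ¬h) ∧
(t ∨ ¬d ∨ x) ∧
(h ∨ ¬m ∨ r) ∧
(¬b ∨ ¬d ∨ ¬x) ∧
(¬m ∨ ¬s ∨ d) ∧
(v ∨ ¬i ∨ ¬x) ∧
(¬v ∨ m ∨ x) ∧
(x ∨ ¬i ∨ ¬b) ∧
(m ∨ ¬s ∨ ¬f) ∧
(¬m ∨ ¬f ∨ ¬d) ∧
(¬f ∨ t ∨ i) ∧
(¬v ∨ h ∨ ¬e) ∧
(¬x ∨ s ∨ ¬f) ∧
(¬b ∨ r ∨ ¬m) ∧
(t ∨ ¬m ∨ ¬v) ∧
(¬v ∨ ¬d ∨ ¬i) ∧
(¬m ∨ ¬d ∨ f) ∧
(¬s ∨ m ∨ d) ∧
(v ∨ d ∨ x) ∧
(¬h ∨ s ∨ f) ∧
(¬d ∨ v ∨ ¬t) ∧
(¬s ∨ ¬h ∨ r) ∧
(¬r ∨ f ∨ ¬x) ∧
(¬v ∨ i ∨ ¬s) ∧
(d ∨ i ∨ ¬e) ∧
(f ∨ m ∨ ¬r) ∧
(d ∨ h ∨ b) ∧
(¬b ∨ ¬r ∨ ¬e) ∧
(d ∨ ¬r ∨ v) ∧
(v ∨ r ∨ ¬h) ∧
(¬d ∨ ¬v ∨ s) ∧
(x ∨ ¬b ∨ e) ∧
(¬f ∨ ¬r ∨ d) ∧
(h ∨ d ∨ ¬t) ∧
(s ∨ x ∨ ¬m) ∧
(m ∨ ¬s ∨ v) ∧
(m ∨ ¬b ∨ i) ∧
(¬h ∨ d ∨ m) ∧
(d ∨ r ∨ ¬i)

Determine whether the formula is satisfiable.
No

No, the formula is not satisfiable.

No assignment of truth values to the variables can make all 48 clauses true simultaneously.

The formula is UNSAT (unsatisfiable).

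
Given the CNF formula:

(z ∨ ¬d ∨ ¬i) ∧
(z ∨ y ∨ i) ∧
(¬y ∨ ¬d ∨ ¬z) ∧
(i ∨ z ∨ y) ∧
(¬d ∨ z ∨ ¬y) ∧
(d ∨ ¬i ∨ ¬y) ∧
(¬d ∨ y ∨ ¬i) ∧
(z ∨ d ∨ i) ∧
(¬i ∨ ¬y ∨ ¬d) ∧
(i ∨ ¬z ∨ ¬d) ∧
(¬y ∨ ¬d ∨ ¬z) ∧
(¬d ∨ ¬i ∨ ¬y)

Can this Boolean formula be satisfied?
Yes

Yes, the formula is satisfiable.

One satisfying assignment is: y=False, i=False, d=False, z=True

Verification: With this assignment, all 12 clauses evaluate to true.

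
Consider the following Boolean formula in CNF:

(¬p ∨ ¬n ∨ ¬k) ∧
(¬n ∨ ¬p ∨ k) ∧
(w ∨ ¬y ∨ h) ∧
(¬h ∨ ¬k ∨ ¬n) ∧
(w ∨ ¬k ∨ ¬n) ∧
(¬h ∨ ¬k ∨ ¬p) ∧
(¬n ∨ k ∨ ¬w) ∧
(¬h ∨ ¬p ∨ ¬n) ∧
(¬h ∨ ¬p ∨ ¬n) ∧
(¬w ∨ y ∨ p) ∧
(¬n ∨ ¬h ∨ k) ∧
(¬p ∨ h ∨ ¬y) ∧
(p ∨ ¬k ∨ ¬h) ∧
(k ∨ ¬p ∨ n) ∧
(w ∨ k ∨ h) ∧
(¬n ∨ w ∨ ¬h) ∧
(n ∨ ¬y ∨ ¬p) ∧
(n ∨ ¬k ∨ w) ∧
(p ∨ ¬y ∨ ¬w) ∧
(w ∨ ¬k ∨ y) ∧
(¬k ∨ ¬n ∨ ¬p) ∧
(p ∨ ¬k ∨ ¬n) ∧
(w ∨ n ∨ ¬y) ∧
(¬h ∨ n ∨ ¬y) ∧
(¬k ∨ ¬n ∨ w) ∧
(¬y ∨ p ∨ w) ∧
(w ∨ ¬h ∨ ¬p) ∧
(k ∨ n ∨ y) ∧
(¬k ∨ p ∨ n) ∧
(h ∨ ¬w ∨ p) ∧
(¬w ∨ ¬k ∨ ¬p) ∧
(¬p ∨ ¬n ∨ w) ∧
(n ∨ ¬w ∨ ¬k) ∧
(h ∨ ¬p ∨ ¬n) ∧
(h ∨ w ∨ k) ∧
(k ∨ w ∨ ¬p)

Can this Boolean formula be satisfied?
No

No, the formula is not satisfiable.

No assignment of truth values to the variables can make all 36 clauses true simultaneously.

The formula is UNSAT (unsatisfiable).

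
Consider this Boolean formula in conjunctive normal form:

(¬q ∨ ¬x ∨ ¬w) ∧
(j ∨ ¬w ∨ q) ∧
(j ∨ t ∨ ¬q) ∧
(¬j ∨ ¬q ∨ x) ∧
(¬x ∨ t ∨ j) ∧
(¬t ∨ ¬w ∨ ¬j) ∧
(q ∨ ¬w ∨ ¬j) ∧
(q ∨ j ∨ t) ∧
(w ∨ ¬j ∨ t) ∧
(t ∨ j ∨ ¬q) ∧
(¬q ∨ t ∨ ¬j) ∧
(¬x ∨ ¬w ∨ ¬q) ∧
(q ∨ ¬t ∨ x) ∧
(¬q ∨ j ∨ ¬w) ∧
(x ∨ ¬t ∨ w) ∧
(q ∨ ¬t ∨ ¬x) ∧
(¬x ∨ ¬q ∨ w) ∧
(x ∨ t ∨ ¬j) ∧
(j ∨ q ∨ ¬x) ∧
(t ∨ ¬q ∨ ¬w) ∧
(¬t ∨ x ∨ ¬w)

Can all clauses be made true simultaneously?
No

No, the formula is not satisfiable.

No assignment of truth values to the variables can make all 21 clauses true simultaneously.

The formula is UNSAT (unsatisfiable).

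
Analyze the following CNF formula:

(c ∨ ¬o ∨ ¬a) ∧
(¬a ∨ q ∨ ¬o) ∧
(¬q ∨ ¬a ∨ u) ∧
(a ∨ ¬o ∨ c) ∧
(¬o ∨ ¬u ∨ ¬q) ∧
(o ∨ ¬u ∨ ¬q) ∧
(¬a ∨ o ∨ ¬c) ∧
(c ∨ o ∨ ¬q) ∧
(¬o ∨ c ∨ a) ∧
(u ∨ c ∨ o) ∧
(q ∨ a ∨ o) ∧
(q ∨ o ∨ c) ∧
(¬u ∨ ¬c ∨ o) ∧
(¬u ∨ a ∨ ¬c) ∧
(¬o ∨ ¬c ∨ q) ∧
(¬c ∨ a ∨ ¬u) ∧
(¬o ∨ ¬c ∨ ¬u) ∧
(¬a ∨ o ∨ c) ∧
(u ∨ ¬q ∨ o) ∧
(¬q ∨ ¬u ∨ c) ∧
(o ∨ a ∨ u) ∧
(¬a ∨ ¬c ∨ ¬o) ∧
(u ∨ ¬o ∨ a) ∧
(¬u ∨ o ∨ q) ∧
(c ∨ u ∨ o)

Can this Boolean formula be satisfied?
No

No, the formula is not satisfiable.

No assignment of truth values to the variables can make all 25 clauses true simultaneously.

The formula is UNSAT (unsatisfiable).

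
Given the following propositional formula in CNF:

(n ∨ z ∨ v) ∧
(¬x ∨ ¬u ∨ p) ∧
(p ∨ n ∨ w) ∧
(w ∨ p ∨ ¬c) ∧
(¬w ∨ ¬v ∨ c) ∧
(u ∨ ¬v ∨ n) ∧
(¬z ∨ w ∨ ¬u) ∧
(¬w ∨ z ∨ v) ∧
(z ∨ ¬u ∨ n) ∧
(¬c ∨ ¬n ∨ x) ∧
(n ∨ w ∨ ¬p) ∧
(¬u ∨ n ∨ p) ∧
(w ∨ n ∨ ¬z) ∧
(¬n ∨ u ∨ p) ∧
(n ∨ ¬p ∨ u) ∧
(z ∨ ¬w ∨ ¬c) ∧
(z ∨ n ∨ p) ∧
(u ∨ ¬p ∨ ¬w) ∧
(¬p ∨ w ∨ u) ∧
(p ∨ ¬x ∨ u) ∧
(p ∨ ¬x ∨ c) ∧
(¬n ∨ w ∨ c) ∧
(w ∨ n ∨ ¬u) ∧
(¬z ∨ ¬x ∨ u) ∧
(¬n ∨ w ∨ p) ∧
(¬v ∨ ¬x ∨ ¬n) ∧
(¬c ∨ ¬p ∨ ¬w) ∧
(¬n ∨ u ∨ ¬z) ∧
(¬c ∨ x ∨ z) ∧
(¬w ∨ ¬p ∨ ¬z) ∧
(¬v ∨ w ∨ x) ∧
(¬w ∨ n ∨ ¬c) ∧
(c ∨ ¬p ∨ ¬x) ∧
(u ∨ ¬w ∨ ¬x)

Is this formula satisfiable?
Yes

Yes, the formula is satisfiable.

One satisfying assignment is: w=True, v=False, z=True, c=False, p=False, n=False, x=False, u=False

Verification: With this assignment, all 34 clauses evaluate to true.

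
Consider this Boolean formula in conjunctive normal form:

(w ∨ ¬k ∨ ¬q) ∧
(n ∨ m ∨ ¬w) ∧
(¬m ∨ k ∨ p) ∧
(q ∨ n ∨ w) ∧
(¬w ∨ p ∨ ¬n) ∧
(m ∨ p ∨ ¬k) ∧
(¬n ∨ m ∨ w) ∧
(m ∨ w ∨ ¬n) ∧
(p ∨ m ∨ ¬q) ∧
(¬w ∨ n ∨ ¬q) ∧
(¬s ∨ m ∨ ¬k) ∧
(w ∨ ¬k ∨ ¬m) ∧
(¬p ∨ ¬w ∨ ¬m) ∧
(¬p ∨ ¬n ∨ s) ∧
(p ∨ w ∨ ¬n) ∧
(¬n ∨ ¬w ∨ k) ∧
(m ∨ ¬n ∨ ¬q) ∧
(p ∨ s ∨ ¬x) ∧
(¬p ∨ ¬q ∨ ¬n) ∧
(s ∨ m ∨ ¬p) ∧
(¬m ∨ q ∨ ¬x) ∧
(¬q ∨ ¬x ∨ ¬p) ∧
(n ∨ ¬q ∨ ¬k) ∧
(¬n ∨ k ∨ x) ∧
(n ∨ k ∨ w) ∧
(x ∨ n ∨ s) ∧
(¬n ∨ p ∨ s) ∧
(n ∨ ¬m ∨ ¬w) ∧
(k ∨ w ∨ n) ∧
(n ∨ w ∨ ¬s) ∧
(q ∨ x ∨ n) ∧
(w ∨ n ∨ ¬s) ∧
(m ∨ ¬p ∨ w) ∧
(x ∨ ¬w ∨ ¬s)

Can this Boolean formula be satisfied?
No

No, the formula is not satisfiable.

No assignment of truth values to the variables can make all 34 clauses true simultaneously.

The formula is UNSAT (unsatisfiable).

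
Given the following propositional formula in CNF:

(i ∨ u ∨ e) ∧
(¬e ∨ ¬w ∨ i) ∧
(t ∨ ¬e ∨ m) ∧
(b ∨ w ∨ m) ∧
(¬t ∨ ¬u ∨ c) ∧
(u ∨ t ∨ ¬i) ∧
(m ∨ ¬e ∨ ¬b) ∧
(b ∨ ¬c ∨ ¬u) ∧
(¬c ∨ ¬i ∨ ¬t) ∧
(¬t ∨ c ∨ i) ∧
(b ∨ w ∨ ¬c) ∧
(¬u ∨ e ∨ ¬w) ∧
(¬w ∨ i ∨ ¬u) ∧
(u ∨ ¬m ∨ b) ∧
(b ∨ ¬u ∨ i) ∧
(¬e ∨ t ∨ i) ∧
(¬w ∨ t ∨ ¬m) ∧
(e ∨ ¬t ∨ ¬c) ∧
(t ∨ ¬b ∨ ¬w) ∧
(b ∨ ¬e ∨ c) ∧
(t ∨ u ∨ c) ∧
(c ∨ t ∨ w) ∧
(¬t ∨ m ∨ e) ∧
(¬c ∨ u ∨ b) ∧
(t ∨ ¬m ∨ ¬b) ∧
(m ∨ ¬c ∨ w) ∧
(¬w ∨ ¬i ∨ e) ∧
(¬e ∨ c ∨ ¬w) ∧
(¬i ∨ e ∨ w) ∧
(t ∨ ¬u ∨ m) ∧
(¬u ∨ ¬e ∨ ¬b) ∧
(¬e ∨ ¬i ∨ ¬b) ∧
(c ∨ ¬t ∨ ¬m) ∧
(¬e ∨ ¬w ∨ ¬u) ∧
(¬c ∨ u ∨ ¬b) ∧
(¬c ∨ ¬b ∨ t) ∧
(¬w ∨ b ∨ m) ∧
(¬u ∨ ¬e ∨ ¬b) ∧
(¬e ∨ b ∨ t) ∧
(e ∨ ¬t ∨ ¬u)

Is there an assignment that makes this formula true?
No

No, the formula is not satisfiable.

No assignment of truth values to the variables can make all 40 clauses true simultaneously.

The formula is UNSAT (unsatisfiable).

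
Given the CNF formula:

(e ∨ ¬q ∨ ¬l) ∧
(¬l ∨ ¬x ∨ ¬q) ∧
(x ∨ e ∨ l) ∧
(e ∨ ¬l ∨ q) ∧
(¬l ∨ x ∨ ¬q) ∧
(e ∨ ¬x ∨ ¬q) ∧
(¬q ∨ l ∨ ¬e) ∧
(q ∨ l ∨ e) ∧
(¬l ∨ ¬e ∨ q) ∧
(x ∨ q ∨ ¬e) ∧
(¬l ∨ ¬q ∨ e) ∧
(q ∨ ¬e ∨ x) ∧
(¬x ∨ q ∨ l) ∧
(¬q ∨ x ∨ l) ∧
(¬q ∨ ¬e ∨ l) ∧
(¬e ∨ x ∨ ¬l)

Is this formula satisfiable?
No

No, the formula is not satisfiable.

No assignment of truth values to the variables can make all 16 clauses true simultaneously.

The formula is UNSAT (unsatisfiable).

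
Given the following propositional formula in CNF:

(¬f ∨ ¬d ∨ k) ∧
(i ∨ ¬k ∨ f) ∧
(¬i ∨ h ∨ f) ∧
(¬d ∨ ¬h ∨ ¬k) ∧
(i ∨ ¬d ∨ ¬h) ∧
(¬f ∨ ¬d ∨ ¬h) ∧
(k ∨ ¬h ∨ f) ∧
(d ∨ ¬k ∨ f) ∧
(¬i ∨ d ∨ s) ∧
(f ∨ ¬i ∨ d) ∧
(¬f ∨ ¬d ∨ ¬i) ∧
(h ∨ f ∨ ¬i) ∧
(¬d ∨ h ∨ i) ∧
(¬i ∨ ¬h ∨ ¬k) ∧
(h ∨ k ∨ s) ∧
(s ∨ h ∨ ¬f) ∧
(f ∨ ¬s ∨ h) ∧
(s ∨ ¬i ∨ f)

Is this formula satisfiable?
Yes

Yes, the formula is satisfiable.

One satisfying assignment is: k=False, d=False, i=False, f=True, s=True, h=False

Verification: With this assignment, all 18 clauses evaluate to true.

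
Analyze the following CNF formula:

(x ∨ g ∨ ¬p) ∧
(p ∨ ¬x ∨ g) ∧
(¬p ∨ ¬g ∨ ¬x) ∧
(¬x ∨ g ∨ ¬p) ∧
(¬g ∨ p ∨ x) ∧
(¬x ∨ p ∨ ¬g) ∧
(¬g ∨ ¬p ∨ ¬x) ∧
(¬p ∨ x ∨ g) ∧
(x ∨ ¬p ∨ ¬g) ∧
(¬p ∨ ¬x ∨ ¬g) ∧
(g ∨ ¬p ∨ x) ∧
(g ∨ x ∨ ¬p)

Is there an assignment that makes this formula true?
Yes

Yes, the formula is satisfiable.

One satisfying assignment is: p=False, x=False, g=False

Verification: With this assignment, all 12 clauses evaluate to true.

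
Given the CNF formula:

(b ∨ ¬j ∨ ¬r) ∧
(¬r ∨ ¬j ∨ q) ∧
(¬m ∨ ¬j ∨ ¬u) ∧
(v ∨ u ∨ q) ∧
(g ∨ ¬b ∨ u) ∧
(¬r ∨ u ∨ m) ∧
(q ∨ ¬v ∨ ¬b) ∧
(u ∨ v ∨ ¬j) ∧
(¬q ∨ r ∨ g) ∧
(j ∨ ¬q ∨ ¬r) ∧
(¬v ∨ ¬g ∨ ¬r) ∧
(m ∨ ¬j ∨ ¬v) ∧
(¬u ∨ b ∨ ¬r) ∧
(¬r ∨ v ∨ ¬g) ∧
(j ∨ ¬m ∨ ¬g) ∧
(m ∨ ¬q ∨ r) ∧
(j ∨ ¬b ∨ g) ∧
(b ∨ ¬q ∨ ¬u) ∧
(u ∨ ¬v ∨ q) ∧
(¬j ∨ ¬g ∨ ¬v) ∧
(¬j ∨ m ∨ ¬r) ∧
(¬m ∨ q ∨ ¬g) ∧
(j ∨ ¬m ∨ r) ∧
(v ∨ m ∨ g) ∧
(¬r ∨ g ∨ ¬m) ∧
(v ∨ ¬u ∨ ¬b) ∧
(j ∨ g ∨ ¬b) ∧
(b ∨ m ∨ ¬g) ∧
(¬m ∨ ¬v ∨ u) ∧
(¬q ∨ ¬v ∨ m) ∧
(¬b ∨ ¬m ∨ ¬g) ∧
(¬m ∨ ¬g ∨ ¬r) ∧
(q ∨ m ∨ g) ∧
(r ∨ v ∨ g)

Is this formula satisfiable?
No

No, the formula is not satisfiable.

No assignment of truth values to the variables can make all 34 clauses true simultaneously.

The formula is UNSAT (unsatisfiable).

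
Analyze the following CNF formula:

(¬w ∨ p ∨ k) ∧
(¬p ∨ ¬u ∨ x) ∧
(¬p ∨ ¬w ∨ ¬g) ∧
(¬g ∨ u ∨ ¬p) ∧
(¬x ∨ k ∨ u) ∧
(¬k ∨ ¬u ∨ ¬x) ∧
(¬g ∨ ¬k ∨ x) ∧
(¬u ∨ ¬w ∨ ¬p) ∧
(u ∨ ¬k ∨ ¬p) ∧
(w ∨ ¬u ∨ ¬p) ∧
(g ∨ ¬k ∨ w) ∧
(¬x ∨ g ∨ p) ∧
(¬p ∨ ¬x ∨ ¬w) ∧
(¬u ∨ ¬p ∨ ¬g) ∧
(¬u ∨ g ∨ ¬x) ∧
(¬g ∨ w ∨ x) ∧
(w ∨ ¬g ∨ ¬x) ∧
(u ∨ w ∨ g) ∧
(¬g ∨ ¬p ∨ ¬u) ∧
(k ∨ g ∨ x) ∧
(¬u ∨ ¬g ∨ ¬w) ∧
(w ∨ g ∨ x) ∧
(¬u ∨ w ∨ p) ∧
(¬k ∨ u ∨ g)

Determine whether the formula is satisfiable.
Yes

Yes, the formula is satisfiable.

One satisfying assignment is: u=False, p=False, k=True, x=True, w=True, g=True

Verification: With this assignment, all 24 clauses evaluate to true.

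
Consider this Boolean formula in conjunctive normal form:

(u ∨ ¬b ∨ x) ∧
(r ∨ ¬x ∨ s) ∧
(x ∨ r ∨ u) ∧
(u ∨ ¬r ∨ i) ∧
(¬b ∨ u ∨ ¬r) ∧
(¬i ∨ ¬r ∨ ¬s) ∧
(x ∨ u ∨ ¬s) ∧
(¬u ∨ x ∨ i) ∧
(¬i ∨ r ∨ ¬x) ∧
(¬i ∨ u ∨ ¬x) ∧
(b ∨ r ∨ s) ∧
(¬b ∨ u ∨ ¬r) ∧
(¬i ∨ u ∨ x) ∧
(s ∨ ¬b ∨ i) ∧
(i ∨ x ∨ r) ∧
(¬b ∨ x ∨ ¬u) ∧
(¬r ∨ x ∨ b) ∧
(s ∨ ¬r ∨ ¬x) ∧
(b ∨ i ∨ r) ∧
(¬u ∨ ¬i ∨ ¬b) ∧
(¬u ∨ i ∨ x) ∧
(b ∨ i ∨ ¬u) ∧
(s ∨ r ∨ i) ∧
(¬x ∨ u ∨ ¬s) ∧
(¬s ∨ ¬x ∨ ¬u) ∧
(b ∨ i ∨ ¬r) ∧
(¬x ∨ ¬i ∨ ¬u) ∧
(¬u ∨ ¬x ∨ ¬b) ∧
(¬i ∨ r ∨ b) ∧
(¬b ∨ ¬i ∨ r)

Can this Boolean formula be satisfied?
No

No, the formula is not satisfiable.

No assignment of truth values to the variables can make all 30 clauses true simultaneously.

The formula is UNSAT (unsatisfiable).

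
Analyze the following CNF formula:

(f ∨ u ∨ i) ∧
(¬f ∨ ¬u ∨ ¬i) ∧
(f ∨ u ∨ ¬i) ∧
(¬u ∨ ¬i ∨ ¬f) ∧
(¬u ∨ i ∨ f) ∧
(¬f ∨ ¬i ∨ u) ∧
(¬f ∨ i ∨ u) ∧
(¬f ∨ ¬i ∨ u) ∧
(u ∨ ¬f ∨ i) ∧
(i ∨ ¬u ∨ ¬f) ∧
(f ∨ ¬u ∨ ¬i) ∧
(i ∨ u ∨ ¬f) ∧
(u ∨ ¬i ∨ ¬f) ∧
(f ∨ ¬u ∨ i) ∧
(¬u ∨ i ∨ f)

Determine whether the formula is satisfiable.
No

No, the formula is not satisfiable.

No assignment of truth values to the variables can make all 15 clauses true simultaneously.

The formula is UNSAT (unsatisfiable).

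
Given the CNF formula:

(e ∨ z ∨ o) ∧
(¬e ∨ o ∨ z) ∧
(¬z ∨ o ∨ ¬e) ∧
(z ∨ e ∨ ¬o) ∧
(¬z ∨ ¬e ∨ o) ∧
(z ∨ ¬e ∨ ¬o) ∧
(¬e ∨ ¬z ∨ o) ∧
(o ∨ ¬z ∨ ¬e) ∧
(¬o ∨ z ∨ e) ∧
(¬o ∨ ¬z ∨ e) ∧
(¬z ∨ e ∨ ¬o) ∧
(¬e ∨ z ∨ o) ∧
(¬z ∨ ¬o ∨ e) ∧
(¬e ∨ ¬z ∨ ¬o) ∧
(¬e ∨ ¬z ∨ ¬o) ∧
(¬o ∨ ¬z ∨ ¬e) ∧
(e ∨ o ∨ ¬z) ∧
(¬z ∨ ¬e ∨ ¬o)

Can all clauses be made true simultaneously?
No

No, the formula is not satisfiable.

No assignment of truth values to the variables can make all 18 clauses true simultaneously.

The formula is UNSAT (unsatisfiable).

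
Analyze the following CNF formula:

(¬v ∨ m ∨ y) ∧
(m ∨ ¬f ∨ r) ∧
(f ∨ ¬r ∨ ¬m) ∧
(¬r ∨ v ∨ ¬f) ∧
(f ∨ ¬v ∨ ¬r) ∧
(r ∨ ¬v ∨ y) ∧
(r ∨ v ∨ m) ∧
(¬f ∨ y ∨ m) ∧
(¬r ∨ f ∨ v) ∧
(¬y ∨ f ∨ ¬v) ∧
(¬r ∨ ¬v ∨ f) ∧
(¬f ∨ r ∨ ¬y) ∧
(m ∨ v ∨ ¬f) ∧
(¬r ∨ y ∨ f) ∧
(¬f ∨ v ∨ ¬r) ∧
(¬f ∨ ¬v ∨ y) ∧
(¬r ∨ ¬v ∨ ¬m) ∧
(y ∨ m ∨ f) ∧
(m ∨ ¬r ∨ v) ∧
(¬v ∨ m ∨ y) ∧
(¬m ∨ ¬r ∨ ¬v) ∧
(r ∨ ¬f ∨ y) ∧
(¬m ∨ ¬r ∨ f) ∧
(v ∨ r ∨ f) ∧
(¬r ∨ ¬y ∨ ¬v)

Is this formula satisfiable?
No

No, the formula is not satisfiable.

No assignment of truth values to the variables can make all 25 clauses true simultaneously.

The formula is UNSAT (unsatisfiable).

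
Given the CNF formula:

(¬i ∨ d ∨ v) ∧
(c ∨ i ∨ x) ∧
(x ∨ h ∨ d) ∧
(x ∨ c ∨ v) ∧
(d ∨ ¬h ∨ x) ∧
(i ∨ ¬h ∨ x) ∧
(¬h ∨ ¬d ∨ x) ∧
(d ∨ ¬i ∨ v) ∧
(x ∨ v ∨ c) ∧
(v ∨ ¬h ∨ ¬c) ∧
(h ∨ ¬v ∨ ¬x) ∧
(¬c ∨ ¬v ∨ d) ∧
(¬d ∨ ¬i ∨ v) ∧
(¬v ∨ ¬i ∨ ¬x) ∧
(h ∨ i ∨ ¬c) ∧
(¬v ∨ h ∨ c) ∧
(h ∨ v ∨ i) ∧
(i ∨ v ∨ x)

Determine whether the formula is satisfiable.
Yes

Yes, the formula is satisfiable.

One satisfying assignment is: x=False, v=True, c=True, h=False, i=True, d=True

Verification: With this assignment, all 18 clauses evaluate to true.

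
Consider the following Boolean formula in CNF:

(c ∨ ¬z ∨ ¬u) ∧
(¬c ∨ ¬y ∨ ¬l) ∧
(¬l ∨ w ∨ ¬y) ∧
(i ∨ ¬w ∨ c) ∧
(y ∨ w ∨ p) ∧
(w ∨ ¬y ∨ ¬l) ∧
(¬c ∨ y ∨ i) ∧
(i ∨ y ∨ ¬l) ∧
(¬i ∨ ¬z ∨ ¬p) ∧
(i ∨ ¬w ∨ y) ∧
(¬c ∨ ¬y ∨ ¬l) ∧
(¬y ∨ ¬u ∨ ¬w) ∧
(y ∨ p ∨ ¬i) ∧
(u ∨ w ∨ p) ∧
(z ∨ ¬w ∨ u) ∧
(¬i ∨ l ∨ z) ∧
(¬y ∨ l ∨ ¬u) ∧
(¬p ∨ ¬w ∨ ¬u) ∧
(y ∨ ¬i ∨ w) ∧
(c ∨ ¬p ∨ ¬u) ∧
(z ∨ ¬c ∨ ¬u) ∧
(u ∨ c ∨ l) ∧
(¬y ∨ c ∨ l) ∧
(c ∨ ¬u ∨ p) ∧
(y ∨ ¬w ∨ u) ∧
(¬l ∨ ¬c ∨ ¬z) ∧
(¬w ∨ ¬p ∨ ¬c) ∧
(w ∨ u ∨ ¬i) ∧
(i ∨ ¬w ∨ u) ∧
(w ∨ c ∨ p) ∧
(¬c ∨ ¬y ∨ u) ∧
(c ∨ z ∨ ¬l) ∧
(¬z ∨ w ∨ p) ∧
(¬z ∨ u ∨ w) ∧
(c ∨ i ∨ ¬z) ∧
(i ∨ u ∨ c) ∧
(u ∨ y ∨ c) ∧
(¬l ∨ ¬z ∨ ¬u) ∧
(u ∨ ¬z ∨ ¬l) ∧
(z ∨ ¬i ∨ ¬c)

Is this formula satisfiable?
No

No, the formula is not satisfiable.

No assignment of truth values to the variables can make all 40 clauses true simultaneously.

The formula is UNSAT (unsatisfiable).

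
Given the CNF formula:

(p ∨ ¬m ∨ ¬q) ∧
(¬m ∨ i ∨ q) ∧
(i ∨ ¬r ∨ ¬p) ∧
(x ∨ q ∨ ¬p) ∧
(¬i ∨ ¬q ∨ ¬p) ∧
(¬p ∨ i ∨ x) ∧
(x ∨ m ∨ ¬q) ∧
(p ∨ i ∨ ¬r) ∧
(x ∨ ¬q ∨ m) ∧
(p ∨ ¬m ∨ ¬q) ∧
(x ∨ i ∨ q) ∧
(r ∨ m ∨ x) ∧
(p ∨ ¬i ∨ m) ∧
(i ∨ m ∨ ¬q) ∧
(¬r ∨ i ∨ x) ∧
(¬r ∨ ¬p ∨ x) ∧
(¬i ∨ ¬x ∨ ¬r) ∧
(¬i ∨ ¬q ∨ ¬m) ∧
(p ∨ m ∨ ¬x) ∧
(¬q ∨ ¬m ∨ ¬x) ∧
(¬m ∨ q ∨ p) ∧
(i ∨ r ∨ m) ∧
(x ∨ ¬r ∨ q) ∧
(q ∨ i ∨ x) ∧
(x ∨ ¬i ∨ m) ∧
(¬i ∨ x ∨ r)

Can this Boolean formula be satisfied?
Yes

Yes, the formula is satisfiable.

One satisfying assignment is: p=True, r=False, i=True, q=False, m=False, x=True

Verification: With this assignment, all 26 clauses evaluate to true.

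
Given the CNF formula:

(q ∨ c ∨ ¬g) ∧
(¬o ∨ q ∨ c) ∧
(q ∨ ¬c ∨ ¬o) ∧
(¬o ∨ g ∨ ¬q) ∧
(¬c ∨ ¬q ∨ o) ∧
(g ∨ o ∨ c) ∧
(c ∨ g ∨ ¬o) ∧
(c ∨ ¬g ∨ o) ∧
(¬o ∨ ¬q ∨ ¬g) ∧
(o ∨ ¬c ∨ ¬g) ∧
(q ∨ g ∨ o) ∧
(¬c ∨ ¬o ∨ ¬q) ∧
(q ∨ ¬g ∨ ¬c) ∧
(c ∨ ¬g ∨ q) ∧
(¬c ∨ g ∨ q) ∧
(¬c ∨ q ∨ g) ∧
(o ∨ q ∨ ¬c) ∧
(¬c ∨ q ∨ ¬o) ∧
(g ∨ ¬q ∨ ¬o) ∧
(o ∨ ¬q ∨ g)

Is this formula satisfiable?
No

No, the formula is not satisfiable.

No assignment of truth values to the variables can make all 20 clauses true simultaneously.

The formula is UNSAT (unsatisfiable).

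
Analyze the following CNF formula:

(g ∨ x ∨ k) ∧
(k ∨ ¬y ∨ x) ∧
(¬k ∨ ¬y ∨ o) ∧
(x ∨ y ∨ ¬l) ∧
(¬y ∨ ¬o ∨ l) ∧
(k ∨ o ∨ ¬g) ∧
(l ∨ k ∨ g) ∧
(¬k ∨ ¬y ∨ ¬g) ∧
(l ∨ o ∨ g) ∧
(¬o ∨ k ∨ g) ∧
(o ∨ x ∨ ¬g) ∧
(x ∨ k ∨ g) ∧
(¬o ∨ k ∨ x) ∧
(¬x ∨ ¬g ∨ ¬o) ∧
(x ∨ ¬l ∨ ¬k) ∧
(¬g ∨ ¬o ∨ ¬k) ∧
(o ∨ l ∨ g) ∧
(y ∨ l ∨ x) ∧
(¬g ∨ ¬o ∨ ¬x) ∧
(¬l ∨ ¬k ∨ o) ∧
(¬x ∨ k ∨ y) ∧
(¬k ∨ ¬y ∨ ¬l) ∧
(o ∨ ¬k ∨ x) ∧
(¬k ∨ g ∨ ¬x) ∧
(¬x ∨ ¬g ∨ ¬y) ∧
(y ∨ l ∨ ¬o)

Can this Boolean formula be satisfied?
Yes

Yes, the formula is satisfiable.

One satisfying assignment is: x=True, k=True, l=False, o=False, y=False, g=True

Verification: With this assignment, all 26 clauses evaluate to true.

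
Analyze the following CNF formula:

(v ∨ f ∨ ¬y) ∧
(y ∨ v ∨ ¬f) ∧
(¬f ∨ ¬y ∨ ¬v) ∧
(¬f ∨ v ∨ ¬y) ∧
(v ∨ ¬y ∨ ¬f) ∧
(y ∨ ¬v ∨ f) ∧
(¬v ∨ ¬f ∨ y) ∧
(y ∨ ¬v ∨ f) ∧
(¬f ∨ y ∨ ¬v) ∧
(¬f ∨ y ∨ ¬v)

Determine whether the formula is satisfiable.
Yes

Yes, the formula is satisfiable.

One satisfying assignment is: y=False, v=False, f=False

Verification: With this assignment, all 10 clauses evaluate to true.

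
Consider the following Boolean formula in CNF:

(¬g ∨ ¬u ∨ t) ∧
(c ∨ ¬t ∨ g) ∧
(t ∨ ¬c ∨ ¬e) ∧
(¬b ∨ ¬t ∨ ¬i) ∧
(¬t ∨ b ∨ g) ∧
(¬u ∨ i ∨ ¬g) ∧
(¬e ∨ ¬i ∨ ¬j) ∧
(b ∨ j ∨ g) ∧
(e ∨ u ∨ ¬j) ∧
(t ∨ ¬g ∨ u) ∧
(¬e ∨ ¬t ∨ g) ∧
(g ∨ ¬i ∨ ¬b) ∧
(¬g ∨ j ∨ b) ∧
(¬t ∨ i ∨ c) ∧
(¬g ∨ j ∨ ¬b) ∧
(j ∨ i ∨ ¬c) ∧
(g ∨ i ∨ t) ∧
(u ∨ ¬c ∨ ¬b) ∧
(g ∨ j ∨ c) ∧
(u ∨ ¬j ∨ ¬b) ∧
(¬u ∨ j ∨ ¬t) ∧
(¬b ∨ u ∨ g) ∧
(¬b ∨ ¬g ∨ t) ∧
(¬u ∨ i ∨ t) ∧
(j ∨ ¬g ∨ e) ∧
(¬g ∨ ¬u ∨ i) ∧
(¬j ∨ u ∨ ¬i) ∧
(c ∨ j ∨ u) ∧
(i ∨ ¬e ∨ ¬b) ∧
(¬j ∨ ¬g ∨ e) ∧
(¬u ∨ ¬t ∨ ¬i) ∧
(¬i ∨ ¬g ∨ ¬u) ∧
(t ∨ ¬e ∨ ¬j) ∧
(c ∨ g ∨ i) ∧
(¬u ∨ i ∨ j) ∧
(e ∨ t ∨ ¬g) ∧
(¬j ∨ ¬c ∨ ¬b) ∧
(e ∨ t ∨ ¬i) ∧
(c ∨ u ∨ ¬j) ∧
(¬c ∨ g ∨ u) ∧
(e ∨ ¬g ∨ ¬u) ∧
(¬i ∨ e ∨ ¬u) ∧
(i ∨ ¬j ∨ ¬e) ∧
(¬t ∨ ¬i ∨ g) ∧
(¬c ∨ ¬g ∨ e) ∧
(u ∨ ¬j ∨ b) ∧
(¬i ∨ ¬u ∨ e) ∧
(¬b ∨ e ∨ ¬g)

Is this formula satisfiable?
No

No, the formula is not satisfiable.

No assignment of truth values to the variables can make all 48 clauses true simultaneously.

The formula is UNSAT (unsatisfiable).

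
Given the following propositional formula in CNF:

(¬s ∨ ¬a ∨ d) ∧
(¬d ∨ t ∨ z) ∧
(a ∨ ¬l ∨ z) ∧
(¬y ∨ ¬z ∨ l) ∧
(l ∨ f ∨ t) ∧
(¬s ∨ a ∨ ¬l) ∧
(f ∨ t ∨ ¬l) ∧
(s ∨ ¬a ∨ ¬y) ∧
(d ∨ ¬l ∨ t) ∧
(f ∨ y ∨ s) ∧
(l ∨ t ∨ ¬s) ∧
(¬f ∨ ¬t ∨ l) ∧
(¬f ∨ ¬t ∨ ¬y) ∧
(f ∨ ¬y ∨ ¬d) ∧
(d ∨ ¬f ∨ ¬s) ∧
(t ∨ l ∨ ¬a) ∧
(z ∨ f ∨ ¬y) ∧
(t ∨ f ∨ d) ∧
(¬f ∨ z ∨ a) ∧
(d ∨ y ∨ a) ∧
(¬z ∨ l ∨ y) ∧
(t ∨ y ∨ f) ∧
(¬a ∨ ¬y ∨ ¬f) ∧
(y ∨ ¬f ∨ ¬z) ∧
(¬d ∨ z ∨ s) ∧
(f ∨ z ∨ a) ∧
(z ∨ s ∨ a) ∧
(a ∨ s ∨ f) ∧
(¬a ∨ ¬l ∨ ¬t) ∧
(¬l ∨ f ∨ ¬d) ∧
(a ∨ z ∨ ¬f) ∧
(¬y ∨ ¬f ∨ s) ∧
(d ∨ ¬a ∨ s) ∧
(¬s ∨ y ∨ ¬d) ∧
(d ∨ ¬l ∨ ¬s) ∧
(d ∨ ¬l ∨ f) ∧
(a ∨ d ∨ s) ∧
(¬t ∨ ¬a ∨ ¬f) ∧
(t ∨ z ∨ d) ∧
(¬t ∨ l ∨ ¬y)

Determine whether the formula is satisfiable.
No

No, the formula is not satisfiable.

No assignment of truth values to the variables can make all 40 clauses true simultaneously.

The formula is UNSAT (unsatisfiable).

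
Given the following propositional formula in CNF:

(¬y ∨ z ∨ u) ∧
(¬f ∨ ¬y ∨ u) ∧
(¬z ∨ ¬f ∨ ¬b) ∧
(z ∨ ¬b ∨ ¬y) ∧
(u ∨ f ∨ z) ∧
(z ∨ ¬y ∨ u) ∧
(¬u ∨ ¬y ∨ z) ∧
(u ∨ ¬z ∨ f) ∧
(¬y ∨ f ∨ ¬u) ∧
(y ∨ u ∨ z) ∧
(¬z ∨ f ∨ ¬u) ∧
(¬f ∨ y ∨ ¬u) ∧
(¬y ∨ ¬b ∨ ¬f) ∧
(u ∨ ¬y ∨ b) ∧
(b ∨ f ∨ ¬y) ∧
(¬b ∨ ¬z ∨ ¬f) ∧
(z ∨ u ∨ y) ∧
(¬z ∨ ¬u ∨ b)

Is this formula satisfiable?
Yes

Yes, the formula is satisfiable.

One satisfying assignment is: u=False, f=True, b=False, y=False, z=True

Verification: With this assignment, all 18 clauses evaluate to true.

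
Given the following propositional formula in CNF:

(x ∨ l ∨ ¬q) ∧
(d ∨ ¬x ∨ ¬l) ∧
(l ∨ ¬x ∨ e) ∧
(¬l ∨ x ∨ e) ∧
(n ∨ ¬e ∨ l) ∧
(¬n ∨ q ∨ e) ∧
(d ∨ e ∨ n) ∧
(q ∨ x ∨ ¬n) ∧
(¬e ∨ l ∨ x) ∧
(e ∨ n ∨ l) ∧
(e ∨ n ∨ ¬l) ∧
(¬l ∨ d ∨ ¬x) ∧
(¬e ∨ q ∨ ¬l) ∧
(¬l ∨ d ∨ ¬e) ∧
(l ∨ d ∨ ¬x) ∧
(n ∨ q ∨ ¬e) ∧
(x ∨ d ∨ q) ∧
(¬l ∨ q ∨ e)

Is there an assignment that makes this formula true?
Yes

Yes, the formula is satisfiable.

One satisfying assignment is: d=True, l=True, e=False, q=True, n=True, x=True

Verification: With this assignment, all 18 clauses evaluate to true.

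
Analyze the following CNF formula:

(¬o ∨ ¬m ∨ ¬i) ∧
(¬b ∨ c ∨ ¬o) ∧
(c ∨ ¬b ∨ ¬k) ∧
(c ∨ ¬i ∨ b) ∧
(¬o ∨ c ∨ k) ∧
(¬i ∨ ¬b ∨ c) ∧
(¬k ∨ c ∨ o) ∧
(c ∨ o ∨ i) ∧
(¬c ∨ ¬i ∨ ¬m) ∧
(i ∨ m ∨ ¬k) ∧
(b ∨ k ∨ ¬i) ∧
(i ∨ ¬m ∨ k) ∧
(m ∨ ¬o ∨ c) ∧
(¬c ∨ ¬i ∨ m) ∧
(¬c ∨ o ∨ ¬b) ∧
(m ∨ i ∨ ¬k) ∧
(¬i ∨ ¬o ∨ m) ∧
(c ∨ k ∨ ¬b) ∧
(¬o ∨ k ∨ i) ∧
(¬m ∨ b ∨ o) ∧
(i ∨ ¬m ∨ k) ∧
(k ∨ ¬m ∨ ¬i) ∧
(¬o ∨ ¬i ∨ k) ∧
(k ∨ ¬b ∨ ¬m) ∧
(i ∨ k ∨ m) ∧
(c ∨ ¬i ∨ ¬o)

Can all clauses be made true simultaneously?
Yes

Yes, the formula is satisfiable.

One satisfying assignment is: b=False, k=True, c=False, m=True, i=False, o=True

Verification: With this assignment, all 26 clauses evaluate to true.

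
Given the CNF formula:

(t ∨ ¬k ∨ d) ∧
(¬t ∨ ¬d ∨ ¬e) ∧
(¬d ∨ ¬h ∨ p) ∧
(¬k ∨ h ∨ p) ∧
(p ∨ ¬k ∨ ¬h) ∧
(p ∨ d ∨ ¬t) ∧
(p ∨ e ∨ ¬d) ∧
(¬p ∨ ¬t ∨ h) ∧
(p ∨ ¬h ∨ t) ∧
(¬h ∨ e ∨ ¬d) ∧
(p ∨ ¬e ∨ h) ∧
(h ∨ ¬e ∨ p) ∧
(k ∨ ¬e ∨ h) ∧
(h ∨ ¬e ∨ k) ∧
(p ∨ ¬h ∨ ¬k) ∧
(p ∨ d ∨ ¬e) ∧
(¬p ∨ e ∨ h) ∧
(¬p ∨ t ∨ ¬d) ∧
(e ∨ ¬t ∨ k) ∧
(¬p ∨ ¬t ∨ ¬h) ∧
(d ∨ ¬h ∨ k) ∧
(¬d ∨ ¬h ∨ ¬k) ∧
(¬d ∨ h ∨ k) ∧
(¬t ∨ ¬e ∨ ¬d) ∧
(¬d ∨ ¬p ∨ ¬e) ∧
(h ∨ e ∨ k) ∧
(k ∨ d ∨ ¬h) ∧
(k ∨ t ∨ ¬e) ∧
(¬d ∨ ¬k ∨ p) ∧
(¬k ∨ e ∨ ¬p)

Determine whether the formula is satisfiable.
No

No, the formula is not satisfiable.

No assignment of truth values to the variables can make all 30 clauses true simultaneously.

The formula is UNSAT (unsatisfiable).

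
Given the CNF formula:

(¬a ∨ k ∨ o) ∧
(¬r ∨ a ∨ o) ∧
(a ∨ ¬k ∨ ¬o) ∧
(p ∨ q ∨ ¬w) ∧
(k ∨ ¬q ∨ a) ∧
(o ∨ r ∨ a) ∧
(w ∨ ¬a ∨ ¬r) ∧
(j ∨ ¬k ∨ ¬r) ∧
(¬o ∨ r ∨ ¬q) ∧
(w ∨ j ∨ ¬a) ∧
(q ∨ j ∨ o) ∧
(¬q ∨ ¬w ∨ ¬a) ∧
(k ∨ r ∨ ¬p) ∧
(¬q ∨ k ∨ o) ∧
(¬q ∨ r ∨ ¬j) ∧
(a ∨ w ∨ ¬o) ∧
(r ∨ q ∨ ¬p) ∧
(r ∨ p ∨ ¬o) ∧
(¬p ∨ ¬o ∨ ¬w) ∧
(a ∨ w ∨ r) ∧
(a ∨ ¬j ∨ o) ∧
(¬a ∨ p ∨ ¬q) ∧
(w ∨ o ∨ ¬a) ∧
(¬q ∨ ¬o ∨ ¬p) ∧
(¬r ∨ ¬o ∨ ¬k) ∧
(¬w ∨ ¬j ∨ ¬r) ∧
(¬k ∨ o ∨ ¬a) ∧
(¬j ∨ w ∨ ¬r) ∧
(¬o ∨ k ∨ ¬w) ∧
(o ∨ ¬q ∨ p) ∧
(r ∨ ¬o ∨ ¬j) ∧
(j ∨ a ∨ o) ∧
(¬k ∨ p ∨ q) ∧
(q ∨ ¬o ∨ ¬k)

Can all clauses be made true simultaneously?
No

No, the formula is not satisfiable.

No assignment of truth values to the variables can make all 34 clauses true simultaneously.

The formula is UNSAT (unsatisfiable).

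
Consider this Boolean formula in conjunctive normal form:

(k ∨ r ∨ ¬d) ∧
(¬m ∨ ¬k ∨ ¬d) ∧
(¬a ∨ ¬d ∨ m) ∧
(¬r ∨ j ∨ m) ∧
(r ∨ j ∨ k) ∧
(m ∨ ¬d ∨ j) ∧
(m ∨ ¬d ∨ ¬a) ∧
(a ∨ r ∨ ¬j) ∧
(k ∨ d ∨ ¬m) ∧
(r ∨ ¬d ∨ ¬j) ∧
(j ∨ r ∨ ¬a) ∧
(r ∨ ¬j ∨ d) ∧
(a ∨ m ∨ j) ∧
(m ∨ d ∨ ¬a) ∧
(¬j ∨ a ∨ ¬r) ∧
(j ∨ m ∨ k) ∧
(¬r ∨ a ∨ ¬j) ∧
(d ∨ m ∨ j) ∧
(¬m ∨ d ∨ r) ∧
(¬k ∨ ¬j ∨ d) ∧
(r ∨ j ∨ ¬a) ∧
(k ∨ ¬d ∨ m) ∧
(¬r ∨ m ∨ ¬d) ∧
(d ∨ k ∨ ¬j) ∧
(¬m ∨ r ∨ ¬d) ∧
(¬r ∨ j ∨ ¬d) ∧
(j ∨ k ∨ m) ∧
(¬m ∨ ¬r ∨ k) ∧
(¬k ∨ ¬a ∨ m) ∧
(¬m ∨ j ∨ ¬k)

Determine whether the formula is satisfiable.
No

No, the formula is not satisfiable.

No assignment of truth values to the variables can make all 30 clauses true simultaneously.

The formula is UNSAT (unsatisfiable).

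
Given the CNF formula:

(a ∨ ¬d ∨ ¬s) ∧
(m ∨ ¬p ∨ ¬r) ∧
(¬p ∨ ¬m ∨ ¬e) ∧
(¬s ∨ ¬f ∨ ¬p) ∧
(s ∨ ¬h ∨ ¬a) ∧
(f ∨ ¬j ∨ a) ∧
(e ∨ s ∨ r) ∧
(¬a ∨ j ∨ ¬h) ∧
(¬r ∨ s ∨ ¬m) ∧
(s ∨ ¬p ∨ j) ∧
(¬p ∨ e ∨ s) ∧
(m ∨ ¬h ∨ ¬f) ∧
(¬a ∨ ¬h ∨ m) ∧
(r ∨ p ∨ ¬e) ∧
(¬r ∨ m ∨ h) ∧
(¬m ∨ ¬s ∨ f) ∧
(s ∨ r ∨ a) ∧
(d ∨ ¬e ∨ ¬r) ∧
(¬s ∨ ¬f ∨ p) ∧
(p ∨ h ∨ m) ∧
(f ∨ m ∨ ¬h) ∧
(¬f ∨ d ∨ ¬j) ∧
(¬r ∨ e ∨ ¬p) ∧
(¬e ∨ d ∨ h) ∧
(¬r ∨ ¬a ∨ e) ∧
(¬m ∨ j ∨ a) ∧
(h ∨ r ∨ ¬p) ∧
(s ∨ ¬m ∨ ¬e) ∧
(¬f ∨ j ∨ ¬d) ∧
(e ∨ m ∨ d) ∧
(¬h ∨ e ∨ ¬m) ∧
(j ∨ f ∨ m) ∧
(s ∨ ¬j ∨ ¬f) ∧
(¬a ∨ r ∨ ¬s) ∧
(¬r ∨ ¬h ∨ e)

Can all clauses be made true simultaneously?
No

No, the formula is not satisfiable.

No assignment of truth values to the variables can make all 35 clauses true simultaneously.

The formula is UNSAT (unsatisfiable).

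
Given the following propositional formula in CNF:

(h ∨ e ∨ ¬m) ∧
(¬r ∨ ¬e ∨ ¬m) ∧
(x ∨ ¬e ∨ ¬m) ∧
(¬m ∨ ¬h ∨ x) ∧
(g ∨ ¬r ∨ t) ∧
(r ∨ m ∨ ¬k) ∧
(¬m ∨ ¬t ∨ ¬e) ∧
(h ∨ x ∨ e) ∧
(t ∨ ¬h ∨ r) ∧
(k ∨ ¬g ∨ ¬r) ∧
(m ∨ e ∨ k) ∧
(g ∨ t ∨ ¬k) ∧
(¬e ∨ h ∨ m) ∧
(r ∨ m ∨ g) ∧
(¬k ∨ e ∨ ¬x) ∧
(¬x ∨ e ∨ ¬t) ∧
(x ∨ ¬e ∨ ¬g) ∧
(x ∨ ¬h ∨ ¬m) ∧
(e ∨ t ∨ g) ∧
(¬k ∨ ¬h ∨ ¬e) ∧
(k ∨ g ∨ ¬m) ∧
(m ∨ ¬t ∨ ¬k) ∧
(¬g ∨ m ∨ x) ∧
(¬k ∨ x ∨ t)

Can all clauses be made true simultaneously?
Yes

Yes, the formula is satisfiable.

One satisfying assignment is: r=True, g=False, t=True, h=True, e=True, k=False, x=False, m=False

Verification: With this assignment, all 24 clauses evaluate to true.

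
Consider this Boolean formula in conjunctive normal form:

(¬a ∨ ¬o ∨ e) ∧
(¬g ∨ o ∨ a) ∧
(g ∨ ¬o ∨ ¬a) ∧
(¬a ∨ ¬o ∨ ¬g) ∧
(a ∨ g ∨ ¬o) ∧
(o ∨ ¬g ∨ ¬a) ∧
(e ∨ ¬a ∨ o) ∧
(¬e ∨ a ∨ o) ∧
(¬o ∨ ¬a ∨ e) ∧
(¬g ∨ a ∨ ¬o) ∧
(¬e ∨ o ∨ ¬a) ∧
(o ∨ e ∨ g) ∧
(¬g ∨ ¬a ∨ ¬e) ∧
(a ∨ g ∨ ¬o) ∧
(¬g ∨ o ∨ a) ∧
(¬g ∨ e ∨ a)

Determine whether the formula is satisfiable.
No

No, the formula is not satisfiable.

No assignment of truth values to the variables can make all 16 clauses true simultaneously.

The formula is UNSAT (unsatisfiable).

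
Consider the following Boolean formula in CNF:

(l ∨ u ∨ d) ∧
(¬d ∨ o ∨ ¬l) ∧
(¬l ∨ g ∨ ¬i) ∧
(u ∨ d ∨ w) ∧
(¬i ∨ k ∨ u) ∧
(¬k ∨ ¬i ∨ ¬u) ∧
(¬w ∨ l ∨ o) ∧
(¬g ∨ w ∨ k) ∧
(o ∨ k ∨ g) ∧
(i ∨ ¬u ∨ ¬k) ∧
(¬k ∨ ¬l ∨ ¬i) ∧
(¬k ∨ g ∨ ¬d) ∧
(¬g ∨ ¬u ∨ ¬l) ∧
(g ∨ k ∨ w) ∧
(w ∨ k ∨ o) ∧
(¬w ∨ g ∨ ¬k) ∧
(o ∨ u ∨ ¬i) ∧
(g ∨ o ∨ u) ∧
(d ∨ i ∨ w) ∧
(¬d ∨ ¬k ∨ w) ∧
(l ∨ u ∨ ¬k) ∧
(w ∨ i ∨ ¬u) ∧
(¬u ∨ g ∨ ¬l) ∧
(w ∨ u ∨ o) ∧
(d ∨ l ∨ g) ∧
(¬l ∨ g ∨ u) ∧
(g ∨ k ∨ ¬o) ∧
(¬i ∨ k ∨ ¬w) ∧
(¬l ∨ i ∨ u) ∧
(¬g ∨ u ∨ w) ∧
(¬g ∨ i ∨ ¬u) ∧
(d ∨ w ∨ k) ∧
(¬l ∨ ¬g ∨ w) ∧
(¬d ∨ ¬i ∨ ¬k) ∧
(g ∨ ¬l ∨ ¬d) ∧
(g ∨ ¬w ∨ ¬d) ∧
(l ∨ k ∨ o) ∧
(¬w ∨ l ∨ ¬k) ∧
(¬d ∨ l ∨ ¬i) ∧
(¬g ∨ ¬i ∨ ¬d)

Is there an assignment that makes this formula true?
Yes

Yes, the formula is satisfiable.

One satisfying assignment is: k=False, l=False, g=True, o=True, i=False, w=True, d=True, u=False

Verification: With this assignment, all 40 clauses evaluate to true.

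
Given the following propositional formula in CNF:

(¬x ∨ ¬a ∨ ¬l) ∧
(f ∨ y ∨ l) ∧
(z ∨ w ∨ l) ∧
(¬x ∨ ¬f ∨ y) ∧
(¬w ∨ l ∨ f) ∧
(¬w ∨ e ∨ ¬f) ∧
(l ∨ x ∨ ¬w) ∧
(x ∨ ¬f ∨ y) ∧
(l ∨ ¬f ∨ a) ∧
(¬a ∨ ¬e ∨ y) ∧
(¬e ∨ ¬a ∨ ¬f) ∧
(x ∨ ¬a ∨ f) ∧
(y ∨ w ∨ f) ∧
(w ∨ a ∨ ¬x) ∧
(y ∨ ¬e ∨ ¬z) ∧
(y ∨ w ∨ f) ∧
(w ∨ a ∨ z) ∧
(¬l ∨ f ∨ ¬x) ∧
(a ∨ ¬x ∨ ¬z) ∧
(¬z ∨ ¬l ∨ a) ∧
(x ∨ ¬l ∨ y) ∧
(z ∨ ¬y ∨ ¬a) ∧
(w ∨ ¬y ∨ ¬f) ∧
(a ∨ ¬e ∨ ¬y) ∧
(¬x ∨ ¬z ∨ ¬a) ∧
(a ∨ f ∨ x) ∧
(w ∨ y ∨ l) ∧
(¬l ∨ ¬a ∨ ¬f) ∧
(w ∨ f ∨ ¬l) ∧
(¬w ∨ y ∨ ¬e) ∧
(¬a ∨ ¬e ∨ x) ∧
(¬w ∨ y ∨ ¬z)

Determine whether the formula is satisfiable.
No

No, the formula is not satisfiable.

No assignment of truth values to the variables can make all 32 clauses true simultaneously.

The formula is UNSAT (unsatisfiable).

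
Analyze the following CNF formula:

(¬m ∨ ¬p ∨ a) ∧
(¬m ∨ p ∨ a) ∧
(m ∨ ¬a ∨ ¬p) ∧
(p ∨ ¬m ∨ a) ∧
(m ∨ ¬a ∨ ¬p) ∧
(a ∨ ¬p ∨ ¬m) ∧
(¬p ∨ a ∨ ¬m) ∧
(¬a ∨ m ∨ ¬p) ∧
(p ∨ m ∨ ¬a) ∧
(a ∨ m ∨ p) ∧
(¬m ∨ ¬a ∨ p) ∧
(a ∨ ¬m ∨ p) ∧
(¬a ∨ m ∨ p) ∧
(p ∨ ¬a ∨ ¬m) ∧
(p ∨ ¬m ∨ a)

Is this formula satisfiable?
Yes

Yes, the formula is satisfiable.

One satisfying assignment is: a=True, m=True, p=True

Verification: With this assignment, all 15 clauses evaluate to true.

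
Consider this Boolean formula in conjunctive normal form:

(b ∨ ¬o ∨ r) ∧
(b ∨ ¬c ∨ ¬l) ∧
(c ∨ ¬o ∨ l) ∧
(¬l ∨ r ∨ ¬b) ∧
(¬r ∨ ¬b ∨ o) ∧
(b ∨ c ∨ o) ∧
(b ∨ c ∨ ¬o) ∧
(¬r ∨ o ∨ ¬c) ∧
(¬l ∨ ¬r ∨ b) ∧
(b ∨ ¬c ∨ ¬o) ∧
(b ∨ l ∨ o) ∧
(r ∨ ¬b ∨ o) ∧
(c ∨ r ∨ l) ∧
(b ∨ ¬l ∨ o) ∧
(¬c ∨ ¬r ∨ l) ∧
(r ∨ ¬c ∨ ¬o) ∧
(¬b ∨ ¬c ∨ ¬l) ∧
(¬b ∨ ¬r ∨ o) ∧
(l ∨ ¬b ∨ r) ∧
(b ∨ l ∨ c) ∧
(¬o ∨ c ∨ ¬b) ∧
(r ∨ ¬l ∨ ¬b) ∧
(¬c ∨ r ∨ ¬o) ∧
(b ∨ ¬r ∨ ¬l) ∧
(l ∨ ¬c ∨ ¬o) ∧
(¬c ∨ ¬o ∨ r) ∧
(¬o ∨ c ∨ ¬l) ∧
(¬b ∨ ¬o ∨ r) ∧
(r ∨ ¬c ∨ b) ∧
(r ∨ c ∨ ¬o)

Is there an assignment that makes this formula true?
No

No, the formula is not satisfiable.

No assignment of truth values to the variables can make all 30 clauses true simultaneously.

The formula is UNSAT (unsatisfiable).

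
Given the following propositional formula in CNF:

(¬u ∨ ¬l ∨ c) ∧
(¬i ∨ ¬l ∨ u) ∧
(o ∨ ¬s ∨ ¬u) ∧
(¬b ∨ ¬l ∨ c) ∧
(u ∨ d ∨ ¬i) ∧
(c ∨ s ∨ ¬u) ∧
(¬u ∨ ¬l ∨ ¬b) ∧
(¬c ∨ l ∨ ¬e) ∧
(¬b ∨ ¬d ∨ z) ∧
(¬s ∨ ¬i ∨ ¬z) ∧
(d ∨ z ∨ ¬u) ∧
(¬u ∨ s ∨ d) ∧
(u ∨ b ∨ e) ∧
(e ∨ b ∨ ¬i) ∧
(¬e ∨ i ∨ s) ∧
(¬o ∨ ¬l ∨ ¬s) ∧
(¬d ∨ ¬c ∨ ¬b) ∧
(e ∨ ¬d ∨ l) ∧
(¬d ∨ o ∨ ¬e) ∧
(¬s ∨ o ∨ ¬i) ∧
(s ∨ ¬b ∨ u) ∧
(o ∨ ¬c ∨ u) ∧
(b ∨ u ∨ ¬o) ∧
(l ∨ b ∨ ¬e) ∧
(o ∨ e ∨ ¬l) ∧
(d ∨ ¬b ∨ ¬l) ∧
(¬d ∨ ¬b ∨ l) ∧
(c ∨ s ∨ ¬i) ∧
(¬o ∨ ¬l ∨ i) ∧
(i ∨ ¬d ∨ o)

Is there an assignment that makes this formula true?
Yes

Yes, the formula is satisfiable.

One satisfying assignment is: z=False, s=True, d=False, l=False, o=False, u=False, b=True, i=False, c=False, e=False

Verification: With this assignment, all 30 clauses evaluate to true.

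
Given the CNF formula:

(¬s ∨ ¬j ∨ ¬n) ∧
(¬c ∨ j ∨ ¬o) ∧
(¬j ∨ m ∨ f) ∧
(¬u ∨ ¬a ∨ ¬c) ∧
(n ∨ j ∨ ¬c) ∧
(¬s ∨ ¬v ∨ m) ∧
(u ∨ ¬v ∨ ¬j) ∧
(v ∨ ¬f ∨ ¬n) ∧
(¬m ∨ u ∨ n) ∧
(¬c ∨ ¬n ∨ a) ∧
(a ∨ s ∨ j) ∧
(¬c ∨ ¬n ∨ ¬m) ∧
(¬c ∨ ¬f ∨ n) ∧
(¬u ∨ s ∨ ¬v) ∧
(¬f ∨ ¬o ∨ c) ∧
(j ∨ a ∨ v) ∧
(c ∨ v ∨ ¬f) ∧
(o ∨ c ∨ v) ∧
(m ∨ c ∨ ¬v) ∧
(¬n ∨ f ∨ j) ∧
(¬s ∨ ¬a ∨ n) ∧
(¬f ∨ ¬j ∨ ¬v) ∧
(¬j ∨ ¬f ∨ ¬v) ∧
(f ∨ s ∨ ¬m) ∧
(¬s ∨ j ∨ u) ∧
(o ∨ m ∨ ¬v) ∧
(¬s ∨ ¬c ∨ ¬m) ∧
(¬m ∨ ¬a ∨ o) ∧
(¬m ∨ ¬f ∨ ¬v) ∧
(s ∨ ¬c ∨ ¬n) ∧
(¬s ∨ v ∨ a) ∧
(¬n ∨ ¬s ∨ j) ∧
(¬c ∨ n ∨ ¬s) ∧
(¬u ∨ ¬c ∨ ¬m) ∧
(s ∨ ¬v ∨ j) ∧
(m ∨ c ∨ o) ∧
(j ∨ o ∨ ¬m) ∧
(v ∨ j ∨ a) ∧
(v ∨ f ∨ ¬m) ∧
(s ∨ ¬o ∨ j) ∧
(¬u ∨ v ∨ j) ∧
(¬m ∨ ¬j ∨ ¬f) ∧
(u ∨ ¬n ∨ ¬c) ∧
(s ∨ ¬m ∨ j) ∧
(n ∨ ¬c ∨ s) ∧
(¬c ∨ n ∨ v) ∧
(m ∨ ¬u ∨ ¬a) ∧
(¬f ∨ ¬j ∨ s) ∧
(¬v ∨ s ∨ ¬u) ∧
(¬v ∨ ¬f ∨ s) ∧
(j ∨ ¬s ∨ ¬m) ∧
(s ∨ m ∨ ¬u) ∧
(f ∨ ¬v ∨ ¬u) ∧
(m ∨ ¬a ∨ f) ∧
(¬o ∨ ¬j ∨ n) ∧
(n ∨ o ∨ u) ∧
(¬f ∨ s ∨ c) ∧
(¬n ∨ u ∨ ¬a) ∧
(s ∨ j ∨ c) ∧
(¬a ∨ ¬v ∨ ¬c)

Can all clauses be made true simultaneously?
No

No, the formula is not satisfiable.

No assignment of truth values to the variables can make all 60 clauses true simultaneously.

The formula is UNSAT (unsatisfiable).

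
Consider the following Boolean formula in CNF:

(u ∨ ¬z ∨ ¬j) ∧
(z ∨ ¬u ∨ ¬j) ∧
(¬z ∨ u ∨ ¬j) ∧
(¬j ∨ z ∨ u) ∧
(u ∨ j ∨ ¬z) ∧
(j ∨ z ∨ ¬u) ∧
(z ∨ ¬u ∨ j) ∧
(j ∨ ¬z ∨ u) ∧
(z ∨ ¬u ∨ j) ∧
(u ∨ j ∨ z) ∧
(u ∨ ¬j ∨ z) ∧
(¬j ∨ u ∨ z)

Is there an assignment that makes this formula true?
Yes

Yes, the formula is satisfiable.

One satisfying assignment is: z=True, u=True, j=True

Verification: With this assignment, all 12 clauses evaluate to true.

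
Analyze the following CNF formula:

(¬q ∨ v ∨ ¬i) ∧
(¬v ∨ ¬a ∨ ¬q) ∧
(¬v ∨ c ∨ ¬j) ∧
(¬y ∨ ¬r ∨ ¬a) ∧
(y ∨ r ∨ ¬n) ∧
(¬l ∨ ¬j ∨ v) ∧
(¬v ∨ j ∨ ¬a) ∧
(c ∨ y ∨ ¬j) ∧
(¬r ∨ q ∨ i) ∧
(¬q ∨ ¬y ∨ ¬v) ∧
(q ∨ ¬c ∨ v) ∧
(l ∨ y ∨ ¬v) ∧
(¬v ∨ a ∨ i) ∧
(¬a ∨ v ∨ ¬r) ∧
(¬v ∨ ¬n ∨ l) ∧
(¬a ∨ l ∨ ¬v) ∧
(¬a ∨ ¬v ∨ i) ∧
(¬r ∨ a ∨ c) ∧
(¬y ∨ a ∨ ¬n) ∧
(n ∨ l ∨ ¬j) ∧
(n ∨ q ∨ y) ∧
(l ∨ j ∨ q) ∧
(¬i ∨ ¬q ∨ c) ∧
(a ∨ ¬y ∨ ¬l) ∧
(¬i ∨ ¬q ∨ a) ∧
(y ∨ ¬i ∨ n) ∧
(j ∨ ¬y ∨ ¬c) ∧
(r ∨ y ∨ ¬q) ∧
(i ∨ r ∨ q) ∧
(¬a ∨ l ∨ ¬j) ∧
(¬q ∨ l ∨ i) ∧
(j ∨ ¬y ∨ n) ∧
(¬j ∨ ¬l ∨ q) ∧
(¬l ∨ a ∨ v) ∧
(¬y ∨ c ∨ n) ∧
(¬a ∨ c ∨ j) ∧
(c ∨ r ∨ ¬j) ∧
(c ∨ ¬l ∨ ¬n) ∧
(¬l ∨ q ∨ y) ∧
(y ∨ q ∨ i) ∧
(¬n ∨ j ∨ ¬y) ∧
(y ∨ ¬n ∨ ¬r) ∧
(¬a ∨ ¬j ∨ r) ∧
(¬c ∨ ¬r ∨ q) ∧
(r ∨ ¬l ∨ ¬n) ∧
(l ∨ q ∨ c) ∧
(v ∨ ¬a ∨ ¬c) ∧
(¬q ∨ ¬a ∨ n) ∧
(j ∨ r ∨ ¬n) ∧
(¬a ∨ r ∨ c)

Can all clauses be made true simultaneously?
No

No, the formula is not satisfiable.

No assignment of truth values to the variables can make all 50 clauses true simultaneously.

The formula is UNSAT (unsatisfiable).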